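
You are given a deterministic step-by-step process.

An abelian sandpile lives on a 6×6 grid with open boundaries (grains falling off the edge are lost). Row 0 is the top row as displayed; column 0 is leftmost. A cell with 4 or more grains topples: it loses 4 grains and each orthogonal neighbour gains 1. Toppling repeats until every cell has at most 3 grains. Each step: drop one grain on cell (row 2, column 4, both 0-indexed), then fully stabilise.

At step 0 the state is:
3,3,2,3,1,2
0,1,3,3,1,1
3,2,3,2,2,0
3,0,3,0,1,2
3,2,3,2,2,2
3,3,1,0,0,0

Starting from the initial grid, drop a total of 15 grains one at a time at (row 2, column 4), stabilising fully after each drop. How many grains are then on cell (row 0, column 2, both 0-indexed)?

0) 3,3,2,3,1,2
0,1,3,3,1,1
3,2,3,2,2,0
3,0,3,0,1,2
3,2,3,2,2,2
3,3,1,0,0,0
1) 3,3,2,3,1,2
0,1,3,3,1,1
3,2,3,2,3,0
3,0,3,0,1,2
3,2,3,2,2,2
3,3,1,0,0,0
2) 3,3,2,3,1,2
0,1,3,3,2,1
3,2,3,3,0,1
3,0,3,0,2,2
3,2,3,2,2,2
3,3,1,0,0,0
3) 3,3,2,3,1,2
0,1,3,3,2,1
3,2,3,3,1,1
3,0,3,0,2,2
3,2,3,2,2,2
3,3,1,0,0,0
4) 3,3,2,3,1,2
0,1,3,3,2,1
3,2,3,3,2,1
3,0,3,0,2,2
3,2,3,2,2,2
3,3,1,0,0,0
5) 3,3,2,3,1,2
0,1,3,3,2,1
3,2,3,3,3,1
3,0,3,0,2,2
3,2,3,2,2,2
3,3,1,0,0,0
6) 0,1,1,1,3,2
1,3,2,3,0,2
3,3,2,2,2,2
3,1,1,2,3,2
3,3,0,3,2,2
3,3,2,0,0,0
7) 0,1,1,1,3,2
1,3,2,3,0,2
3,3,2,2,3,2
3,1,1,2,3,2
3,3,0,3,2,2
3,3,2,0,0,0
8) 0,1,1,1,3,2
1,3,2,3,1,2
3,3,2,3,1,3
3,1,1,3,0,3
3,3,0,3,3,2
3,3,2,0,0,0
9) 0,1,1,1,3,2
1,3,2,3,1,2
3,3,2,3,2,3
3,1,1,3,0,3
3,3,0,3,3,2
3,3,2,0,0,0
10) 0,1,1,1,3,2
1,3,2,3,1,2
3,3,2,3,3,3
3,1,1,3,0,3
3,3,0,3,3,2
3,3,2,0,0,0
11) 0,1,1,2,3,2
1,3,3,0,3,3
3,3,3,2,3,1
3,1,2,2,0,2
3,3,1,1,2,0
3,3,2,1,1,1
12) 0,1,1,3,1,0
1,3,3,1,2,1
3,3,3,3,1,3
3,1,2,2,1,2
3,3,1,1,2,0
3,3,2,1,1,1
13) 0,1,1,3,1,0
1,3,3,1,2,1
3,3,3,3,2,3
3,1,2,2,1,2
3,3,1,1,2,0
3,3,2,1,1,1
14) 0,1,1,3,1,0
1,3,3,1,2,1
3,3,3,3,3,3
3,1,2,2,1,2
3,3,1,1,2,0
3,3,2,1,1,1
15) 0,2,2,3,1,0
3,1,1,3,3,2
1,3,3,2,2,0
2,1,1,0,3,3
2,2,3,2,2,0
1,1,3,1,1,1

2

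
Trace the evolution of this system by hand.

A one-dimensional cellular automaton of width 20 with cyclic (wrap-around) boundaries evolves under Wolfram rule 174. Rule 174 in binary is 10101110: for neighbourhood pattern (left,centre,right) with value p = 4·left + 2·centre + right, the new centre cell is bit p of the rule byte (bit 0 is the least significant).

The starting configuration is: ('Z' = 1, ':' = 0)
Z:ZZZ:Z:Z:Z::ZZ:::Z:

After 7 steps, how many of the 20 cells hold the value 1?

15

step 0: Z:ZZZ:Z:Z:Z::ZZ:::Z:
step 1: ZZZZ:ZZZZZZ:ZZ:::ZZZ
step 2: ZZZ:ZZZZZZ:ZZ:::ZZZZ
step 3: ZZ:ZZZZZZ:ZZ:::ZZZZZ
step 4: Z:ZZZZZZ:ZZ:::ZZZZZZ
step 5: :ZZZZZZ:ZZ:::ZZZZZZZ
step 6: ZZZZZZ:ZZ:::ZZZZZZZ:
step 7: ZZZZZ:ZZ:::ZZZZZZZ:Z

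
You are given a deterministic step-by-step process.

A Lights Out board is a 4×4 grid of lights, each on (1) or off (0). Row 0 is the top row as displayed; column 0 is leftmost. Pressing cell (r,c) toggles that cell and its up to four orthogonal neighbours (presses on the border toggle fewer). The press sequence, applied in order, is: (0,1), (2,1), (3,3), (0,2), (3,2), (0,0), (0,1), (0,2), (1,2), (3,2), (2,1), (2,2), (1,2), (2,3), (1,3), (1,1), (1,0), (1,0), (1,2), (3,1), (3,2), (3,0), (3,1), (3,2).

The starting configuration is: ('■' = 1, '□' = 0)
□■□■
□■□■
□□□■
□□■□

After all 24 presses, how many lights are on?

[0] □■□■
□■□■
□□□■
□□■□
[1] ■□■■
□□□■
□□□■
□□■□
[2] ■□■■
□■□■
■■■■
□■■□
[3] ■□■■
□■□■
■■■□
□■□■
[4] ■■□□
□■■■
■■■□
□■□■
[5] ■■□□
□■■■
■■□□
□□■□
[6] □□□□
■■■■
■■□□
□□■□
[7] ■■■□
■□■■
■■□□
□□■□
[8] ■□□■
■□□■
■■□□
□□■□
[9] ■□■■
■■■□
■■■□
□□■□
[10] ■□■■
■■■□
■■□□
□■□■
[11] ■□■■
■□■□
□□■□
□□□■
[12] ■□■■
■□□□
□■□■
□□■■
[13] ■□□■
■■■■
□■■■
□□■■
[14] ■□□■
■■■□
□■□□
□□■□
[15] ■□□□
■■□■
□■□■
□□■□
[16] ■■□□
□□■■
□□□■
□□■□
[17] □■□□
■■■■
■□□■
□□■□
[18] ■■□□
□□■■
□□□■
□□■□
[19] ■■■□
□■□□
□□■■
□□■□
[20] ■■■□
□■□□
□■■■
■■□□
[21] ■■■□
□■□□
□■□■
■□■■
[22] ■■■□
□■□□
■■□■
□■■■
[23] ■■■□
□■□□
■□□■
■□□■
[24] ■■■□
□■□□
■□■■
■■■□

10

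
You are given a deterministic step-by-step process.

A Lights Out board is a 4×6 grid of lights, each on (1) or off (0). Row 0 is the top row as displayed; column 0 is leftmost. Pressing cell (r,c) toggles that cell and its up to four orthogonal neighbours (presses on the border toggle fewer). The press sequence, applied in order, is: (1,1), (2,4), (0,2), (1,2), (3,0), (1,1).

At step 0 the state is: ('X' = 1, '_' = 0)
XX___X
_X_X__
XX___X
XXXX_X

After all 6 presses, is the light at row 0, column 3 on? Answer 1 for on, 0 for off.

k=0  XX___X
_X_X__
XX___X
XXXX_X
k=1  X____X
X_XX__
X____X
XXXX_X
k=2  X____X
X_XXX_
X__XX_
XXXXXX
k=3  XXXX_X
X__XX_
X__XX_
XXXXXX
k=4  XX_X_X
XXX_X_
X_XXX_
XXXXXX
k=5  XX_X_X
XXX_X_
__XXX_
__XXXX
k=6  X__X_X
____X_
_XXXX_
__XXXX

1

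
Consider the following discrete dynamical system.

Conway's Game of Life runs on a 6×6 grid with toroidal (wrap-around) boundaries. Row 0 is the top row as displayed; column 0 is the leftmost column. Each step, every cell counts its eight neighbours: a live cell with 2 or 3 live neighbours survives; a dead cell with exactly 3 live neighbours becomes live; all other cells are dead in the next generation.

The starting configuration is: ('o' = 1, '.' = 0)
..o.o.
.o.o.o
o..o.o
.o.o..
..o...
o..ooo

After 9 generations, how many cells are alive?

[0] ..o.o.
.o.o.o
o..o.o
.o.o..
..o...
o..ooo
[1] .oo...
.o.o.o
.o.o.o
oo.oo.
ooo..o
.oo.oo
[2] .....o
.o.o..
.o.o.o
...o..
......
....oo
[3] o....o
......
o..o..
..o.o.
....o.
....oo
[4] o...oo
o....o
...o..
....oo
....o.
o...o.
[5] .o..o.
o.....
o.....
...ooo
...oo.
o..oo.
[6] oo.oo.
oo...o
o...o.
...o.o
..o...
..o...
[7] ...oo.
..oo..
.o..o.
...ooo
..oo..
..o...
[8] ....o.
..o...
.....o
.....o
..o...
..o.o.
[9] ......
......
......
......
...o..
......

1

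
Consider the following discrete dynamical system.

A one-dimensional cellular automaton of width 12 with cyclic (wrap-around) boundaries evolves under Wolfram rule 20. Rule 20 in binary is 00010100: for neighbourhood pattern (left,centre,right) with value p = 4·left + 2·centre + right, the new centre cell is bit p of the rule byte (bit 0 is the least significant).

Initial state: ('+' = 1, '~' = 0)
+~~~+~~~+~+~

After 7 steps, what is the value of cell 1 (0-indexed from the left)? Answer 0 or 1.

step 0: +~~~+~~~+~+~
step 1: ++~~++~~+~+~
step 2: ~~+~~~+~+~+~
step 3: ~~++~~+~+~++
step 4: +~~~+~+~+~~~
step 5: ++~~+~+~++~~
step 6: ~~+~+~+~~~+~
step 7: ~~+~+~++~~++

0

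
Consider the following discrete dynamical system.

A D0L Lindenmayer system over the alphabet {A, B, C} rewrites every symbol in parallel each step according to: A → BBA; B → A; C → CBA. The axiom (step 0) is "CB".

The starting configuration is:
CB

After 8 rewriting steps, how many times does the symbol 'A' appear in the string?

gen 0: CB
gen 1: CBAA
gen 2: CBAABBABBA
gen 3: CBAABBABBAAABBAAABBA
gen 4: CBAABBABBAAABBAAABBABBABBAAABBABBABBAAABBA
gen 5: CBAABBABBAAABBAAABBABBABBAAABBABBABBAAABBAAABBAAABBABBABBAAABBAAABBAAABBABBABBAAABBA
gen 6: CBAABBABBAAABBAAABBABBABBAAABBABBABBAAABBAAABBAAABBABBABBA…ABBABBABBAAABBABBABBAAABBABBABBAAABBAAABBAAABBABBABBAAABBA  (len 170)
gen 7: CBAABBABBAAABBAAABBABBABBAAABBABBABBAAABBAAABBAAABBABBABBA…ABBABBABBAAABBABBABBAAABBABBABBAAABBAAABBAAABBABBABBAAABBA  (len 340)
gen 8: CBAABBABBAAABBAAABBABBABBAAABBABBABBAAABBAAABBAAABBABBABBA…ABBABBABBAAABBABBABBAAABBABBABBAAABBAAABBAAABBABBABBAAABBA  (len 682)

340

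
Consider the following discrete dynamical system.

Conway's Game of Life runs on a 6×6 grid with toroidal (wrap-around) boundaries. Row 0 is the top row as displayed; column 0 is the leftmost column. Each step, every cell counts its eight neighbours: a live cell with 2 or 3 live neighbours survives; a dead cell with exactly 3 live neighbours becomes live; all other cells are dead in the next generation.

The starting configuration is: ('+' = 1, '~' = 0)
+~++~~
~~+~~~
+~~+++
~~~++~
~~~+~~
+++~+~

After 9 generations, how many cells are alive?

12

step 0: +~++~~
~~+~~~
+~~+++
~~~++~
~~~+~~
+++~+~
step 1: +~~~~+
+~+~~~
~~+~~+
~~+~~~
~+~~~+
+~~~++
step 2: ~~~~+~
+~~~~~
~~++~~
+++~~~
~+~~++
~+~~+~
step 3: ~~~~~+
~~~+~~
+~++~~
+~~~++
~~~+++
+~~++~
step 4: ~~~+~+
~~+++~
++++~~
+++~~~
~~~~~~
+~~+~~
step 5: ~~~~~+
+~~~~+
+~~~++
+~~+~~
+~+~~~
~~~~+~
step 6: +~~~++
~~~~~~
~+~~+~
+~~++~
~+~+~+
~~~~~+
step 7: +~~~++
+~~~+~
~~~+++
++~+~~
~~++~+
~~~~~~
step 8: +~~~+~
+~~~~~
~+++~~
++~~~~
+++++~
+~~+~~
step 9: ++~~~~
+~++~+
~~+~~~
~~~~++
~~~++~
+~~~~~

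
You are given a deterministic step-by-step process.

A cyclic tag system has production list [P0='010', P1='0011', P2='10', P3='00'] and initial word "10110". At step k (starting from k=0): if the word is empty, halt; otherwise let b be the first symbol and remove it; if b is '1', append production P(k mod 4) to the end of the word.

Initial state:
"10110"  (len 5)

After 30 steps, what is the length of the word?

gen 0: "10110"  (len 5)
gen 1: "0110010"  (len 7)
gen 2: "110010"  (len 6)
gen 3: "1001010"  (len 7)
gen 4: "00101000"  (len 8)
gen 5: "0101000"  (len 7)
gen 6: "101000"  (len 6)
gen 7: "0100010"  (len 7)
gen 8: "100010"  (len 6)
gen 9: "00010010"  (len 8)
gen 10: "0010010"  (len 7)
gen 11: "010010"  (len 6)
gen 12: "10010"  (len 5)
gen 13: "0010010"  (len 7)
gen 14: "010010"  (len 6)
gen 15: "10010"  (len 5)
gen 16: "001000"  (len 6)
gen 17: "01000"  (len 5)
gen 18: "1000"  (len 4)
gen 19: "00010"  (len 5)
gen 20: "0010"  (len 4)
gen 21: "010"  (len 3)
gen 22: "10"  (len 2)
gen 23: "010"  (len 3)
gen 24: "10"  (len 2)
gen 25: "0010"  (len 4)
gen 26: "010"  (len 3)
gen 27: "10"  (len 2)
gen 28: "000"  (len 3)
gen 29: "00"  (len 2)
gen 30: "0"  (len 1)

1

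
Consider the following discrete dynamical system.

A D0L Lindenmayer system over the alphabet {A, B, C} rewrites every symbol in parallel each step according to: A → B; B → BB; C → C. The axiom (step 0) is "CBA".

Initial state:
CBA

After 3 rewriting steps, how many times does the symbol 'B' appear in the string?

12

k=0  CBA
k=1  CBBB
k=2  CBBBBBB
k=3  CBBBBBBBBBBBB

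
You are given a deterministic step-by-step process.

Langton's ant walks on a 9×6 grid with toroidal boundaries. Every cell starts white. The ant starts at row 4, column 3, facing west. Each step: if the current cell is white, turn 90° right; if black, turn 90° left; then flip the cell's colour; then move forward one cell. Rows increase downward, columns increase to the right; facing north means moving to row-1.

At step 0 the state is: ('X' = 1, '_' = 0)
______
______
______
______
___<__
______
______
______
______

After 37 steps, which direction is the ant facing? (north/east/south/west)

south

gen 0: ______
______
______
______
___<__
______
______
______
______
gen 1: ______
______
______
___^__
___X__
______
______
______
______
gen 2: ______
______
______
___X>_
___X__
______
______
______
______
gen 3: ______
______
______
___XX_
___Xv_
______
______
______
______
gen 4: ______
______
______
___XX_
___<X_
______
______
______
______
gen 5: ______
______
______
___XX_
____X_
___v__
______
______
______
gen 6: ______
______
______
___XX_
____X_
__<X__
______
______
______
gen 7: ______
______
______
___XX_
__^_X_
__XX__
______
______
______
gen 8: ______
______
______
___XX_
__X>X_
__XX__
______
______
______
gen 9: ______
______
______
___XX_
__XXX_
__Xv__
______
______
______
gen 10: ______
______
______
___XX_
__XXX_
__X_>_
______
______
______
gen 11: ______
______
______
___XX_
__XXX_
__X_X_
____v_
______
______
gen 12: ______
______
______
___XX_
__XXX_
__X_X_
___<X_
______
______
gen 13: ______
______
______
___XX_
__XXX_
__X^X_
___XX_
______
______
gen 14: ______
______
______
___XX_
__XXX_
__XX>_
___XX_
______
______
gen 15: ______
______
______
___XX_
__XX^_
__XX__
___XX_
______
______
gen 16: ______
______
______
___XX_
__X<__
__XX__
___XX_
______
______
gen 17: ______
______
______
___XX_
__X___
__Xv__
___XX_
______
______
gen 18: ______
______
______
___XX_
__X___
__X_>_
___XX_
______
______
gen 19: ______
______
______
___XX_
__X___
__X_X_
___Xv_
______
______
gen 20: ______
______
______
___XX_
__X___
__X_X_
___X_>
______
______
gen 21: ______
______
______
___XX_
__X___
__X_X_
___X_X
_____v
______
gen 22: ______
______
______
___XX_
__X___
__X_X_
___X_X
____<X
______
gen 23: ______
______
______
___XX_
__X___
__X_X_
___X^X
____XX
______
gen 24: ______
______
______
___XX_
__X___
__X_X_
___XX>
____XX
______
gen 25: ______
______
______
___XX_
__X___
__X_X^
___XX_
____XX
______
gen 26: ______
______
______
___XX_
__X___
>_X_XX
___XX_
____XX
______
gen 27: ______
______
______
___XX_
__X___
X_X_XX
v__XX_
____XX
______
gen 28: ______
______
______
___XX_
__X___
X_X_XX
X__XX<
____XX
______
gen 29: ______
______
______
___XX_
__X___
X_X_X^
X__XXX
____XX
______
gen 30: ______
______
______
___XX_
__X___
X_X_<_
X__XXX
____XX
______
gen 31: ______
______
______
___XX_
__X___
X_X___
X__XvX
____XX
______
gen 32: ______
______
______
___XX_
__X___
X_X___
X__X_>
____XX
______
gen 33: ______
______
______
___XX_
__X___
X_X__^
X__X__
____XX
______
gen 34: ______
______
______
___XX_
__X___
>_X__X
X__X__
____XX
______
gen 35: ______
______
______
___XX_
^_X___
__X__X
X__X__
____XX
______
gen 36: ______
______
______
___XX_
X>X___
__X__X
X__X__
____XX
______
gen 37: ______
______
______
___XX_
XXX___
_vX__X
X__X__
____XX
______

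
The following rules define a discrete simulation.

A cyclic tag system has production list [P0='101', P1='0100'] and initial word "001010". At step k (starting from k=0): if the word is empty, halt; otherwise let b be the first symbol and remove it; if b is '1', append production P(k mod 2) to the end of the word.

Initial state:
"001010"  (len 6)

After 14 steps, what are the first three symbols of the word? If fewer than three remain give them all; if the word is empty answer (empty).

110

step 0: "001010"  (len 6)
step 1: "01010"  (len 5)
step 2: "1010"  (len 4)
step 3: "010101"  (len 6)
step 4: "10101"  (len 5)
step 5: "0101101"  (len 7)
step 6: "101101"  (len 6)
step 7: "01101101"  (len 8)
step 8: "1101101"  (len 7)
step 9: "101101101"  (len 9)
step 10: "011011010100"  (len 12)
step 11: "11011010100"  (len 11)
step 12: "10110101000100"  (len 14)
step 13: "0110101000100101"  (len 16)
step 14: "110101000100101"  (len 15)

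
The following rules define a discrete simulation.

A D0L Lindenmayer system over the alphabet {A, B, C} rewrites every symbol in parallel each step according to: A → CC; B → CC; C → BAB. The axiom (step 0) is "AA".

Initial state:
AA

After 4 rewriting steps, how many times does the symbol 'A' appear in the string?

24

t=0: AA
t=1: CCCC
t=2: BABBABBABBAB
t=3: CCCCCCCCCCCCCCCCCCCCCCCC
t=4: BABBABBABBABBABBABBABBABBABBABBABBABBABBABBABBABBABBABBABBABBABBABBABBAB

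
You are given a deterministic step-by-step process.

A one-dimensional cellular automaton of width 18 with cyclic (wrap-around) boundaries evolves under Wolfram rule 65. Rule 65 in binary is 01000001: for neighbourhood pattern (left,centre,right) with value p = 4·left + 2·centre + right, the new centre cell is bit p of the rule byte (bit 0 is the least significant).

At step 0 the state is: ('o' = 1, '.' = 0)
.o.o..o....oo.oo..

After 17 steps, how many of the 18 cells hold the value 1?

11

[0] .o.o..o....oo.oo..
[1] ........oo..o..o.o
[2] .oooooo..o........
[3] ......o....ooooooo
[4] .oooo...oo.......o
[5] ....o.o..o.ooooo..
[6] ooo............o.o
[7] ..o.oooooooooo....
[8] o............o.ooo
[9] o.oooooooooo......
[10] ...........o.oooo.
[11] oooooooooo......o.
[12] .........o.oooo...
[13] oooooooo......o.oo
[14] .......o.oooo.....
[15] oooooo......o.oooo
[16] .....o.oooo.......
[17] oooo......o.oooooo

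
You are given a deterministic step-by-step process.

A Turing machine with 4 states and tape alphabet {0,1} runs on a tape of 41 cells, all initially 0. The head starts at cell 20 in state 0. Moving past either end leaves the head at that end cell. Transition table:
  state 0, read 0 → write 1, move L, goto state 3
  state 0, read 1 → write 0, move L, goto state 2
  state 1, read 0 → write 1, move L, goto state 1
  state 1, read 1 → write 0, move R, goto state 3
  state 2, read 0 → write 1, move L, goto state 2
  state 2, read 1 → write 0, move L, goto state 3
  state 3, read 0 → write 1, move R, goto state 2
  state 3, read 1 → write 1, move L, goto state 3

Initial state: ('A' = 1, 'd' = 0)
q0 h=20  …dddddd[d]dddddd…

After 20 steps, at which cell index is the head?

k=0  q0 h=20  …dddddd[d]dddddd…
k=1  q3 h=19  …dddddd[d]Addddd…
k=2  q2 h=20  …dddddA[A]dddddd…
k=3  q3 h=19  …dddddd[A]dddddd…
k=4  q3 h=18  …dddddd[d]Addddd…
k=5  q2 h=19  …dddddA[A]dddddd…
k=6  q3 h=18  …dddddd[A]dddddd…
k=7  q3 h=17  …dddddd[d]Addddd…
k=8  q2 h=18  …dddddA[A]dddddd…
k=9  q3 h=17  …dddddd[A]dddddd…
k=10  q3 h=16  …dddddd[d]Addddd…
k=11  q2 h=17  …dddddA[A]dddddd…
k=12  q3 h=16  …dddddd[A]dddddd…
k=13  q3 h=15  …dddddd[d]Addddd…
k=14  q2 h=16  …dddddA[A]dddddd…
k=15  q3 h=15  …dddddd[A]dddddd…
k=16  q3 h=14  …dddddd[d]Addddd…
k=17  q2 h=15  …dddddA[A]dddddd…
k=18  q3 h=14  …dddddd[A]dddddd…
k=19  q3 h=13  …dddddd[d]Addddd…
k=20  q2 h=14  …dddddA[A]dddddd…

14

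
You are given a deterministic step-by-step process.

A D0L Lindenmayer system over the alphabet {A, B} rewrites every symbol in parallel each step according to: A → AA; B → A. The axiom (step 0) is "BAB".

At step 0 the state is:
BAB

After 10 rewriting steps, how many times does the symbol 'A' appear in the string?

gen 0: BAB
gen 1: AAAA
gen 2: AAAAAAAA
gen 3: AAAAAAAAAAAAAAAA
gen 4: AAAAAAAAAAAAAAAAAAAAAAAAAAAAAAAA
gen 5: AAAAAAAAAAAAAAAAAAAAAAAAAAAAAAAAAAAAAAAAAAAAAAAAAAAAAAAAAAAAAAAA
gen 6: AAAAAAAAAAAAAAAAAAAAAAAAAAAAAAAAAAAAAAAAAAAAAAAAAAAAAAAAAA…AAAAAAAAAAAAAAAAAAAAAAAAAAAAAAAAAAAAAAAAAAAAAAAAAAAAAAAAAA  (len 128)
gen 7: AAAAAAAAAAAAAAAAAAAAAAAAAAAAAAAAAAAAAAAAAAAAAAAAAAAAAAAAAA…AAAAAAAAAAAAAAAAAAAAAAAAAAAAAAAAAAAAAAAAAAAAAAAAAAAAAAAAAA  (len 256)
gen 8: AAAAAAAAAAAAAAAAAAAAAAAAAAAAAAAAAAAAAAAAAAAAAAAAAAAAAAAAAA…AAAAAAAAAAAAAAAAAAAAAAAAAAAAAAAAAAAAAAAAAAAAAAAAAAAAAAAAAA  (len 512)
gen 9: AAAAAAAAAAAAAAAAAAAAAAAAAAAAAAAAAAAAAAAAAAAAAAAAAAAAAAAAAA…AAAAAAAAAAAAAAAAAAAAAAAAAAAAAAAAAAAAAAAAAAAAAAAAAAAAAAAAAA  (len 1024)
gen 10: AAAAAAAAAAAAAAAAAAAAAAAAAAAAAAAAAAAAAAAAAAAAAAAAAAAAAAAAAA…AAAAAAAAAAAAAAAAAAAAAAAAAAAAAAAAAAAAAAAAAAAAAAAAAAAAAAAAAA  (len 2048)

2048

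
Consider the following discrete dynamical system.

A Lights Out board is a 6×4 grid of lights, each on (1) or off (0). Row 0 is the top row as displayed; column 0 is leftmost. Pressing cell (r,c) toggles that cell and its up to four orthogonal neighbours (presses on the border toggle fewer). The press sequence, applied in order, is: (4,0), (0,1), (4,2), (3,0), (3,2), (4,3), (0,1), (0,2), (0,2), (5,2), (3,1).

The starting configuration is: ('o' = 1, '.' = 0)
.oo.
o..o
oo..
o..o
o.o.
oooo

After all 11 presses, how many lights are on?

step 0: .oo.
o..o
oo..
o..o
o.o.
oooo
step 1: .oo.
o..o
oo..
...o
.oo.
.ooo
step 2: o...
oo.o
oo..
...o
.oo.
.ooo
step 3: o...
oo.o
oo..
..oo
...o
.o.o
step 4: o...
oo.o
.o..
oooo
o..o
.o.o
step 5: o...
oo.o
.oo.
o...
o.oo
.o.o
step 6: o...
oo.o
.oo.
o..o
o...
.o..
step 7: .oo.
o..o
.oo.
o..o
o...
.o..
step 8: ...o
o.oo
.oo.
o..o
o...
.o..
step 9: .oo.
o..o
.oo.
o..o
o...
.o..
step 10: .oo.
o..o
.oo.
o..o
o.o.
..oo
step 11: .oo.
o..o
..o.
.ooo
ooo.
..oo

13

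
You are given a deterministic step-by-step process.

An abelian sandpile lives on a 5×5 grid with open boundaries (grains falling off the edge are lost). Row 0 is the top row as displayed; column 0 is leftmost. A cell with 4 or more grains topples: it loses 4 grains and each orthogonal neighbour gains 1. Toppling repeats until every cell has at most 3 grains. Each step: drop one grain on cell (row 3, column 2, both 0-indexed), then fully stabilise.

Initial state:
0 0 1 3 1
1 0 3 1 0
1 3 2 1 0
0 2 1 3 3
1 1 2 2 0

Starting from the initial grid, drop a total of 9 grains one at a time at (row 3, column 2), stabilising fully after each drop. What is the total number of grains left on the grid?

gen 0: 0 0 1 3 1
1 0 3 1 0
1 3 2 1 0
0 2 1 3 3
1 1 2 2 0
gen 1: 0 0 1 3 1
1 0 3 1 0
1 3 2 1 0
0 2 2 3 3
1 1 2 2 0
gen 2: 0 0 1 3 1
1 0 3 1 0
1 3 2 1 0
0 2 3 3 3
1 1 2 2 0
gen 3: 0 0 1 3 1
1 0 3 1 0
1 3 3 2 1
0 3 1 1 0
1 1 3 3 1
gen 4: 0 0 1 3 1
1 0 3 1 0
1 3 3 2 1
0 3 2 1 0
1 1 3 3 1
gen 5: 0 0 1 3 1
1 0 3 1 0
1 3 3 2 1
0 3 3 1 0
1 1 3 3 1
gen 6: 0 0 2 3 1
1 2 0 2 0
2 1 2 3 1
1 1 3 3 0
1 3 1 0 2
gen 7: 0 0 2 3 1
1 2 1 3 0
2 2 0 1 2
1 2 2 1 1
1 3 2 1 2
gen 8: 0 0 2 3 1
1 2 1 3 0
2 2 0 1 2
1 2 3 1 1
1 3 2 1 2
gen 9: 0 0 2 3 1
1 2 1 3 0
2 2 1 1 2
1 3 0 2 1
1 3 3 1 2

38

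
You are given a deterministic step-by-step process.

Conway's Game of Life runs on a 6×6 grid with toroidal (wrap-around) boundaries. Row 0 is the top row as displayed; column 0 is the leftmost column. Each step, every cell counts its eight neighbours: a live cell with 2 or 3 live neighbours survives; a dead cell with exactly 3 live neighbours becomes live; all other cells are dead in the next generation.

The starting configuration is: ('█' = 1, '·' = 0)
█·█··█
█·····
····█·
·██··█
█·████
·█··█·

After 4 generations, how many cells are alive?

2

k=0  █·█··█
█·····
····█·
·██··█
█·████
·█··█·
k=1  █····█
██····
██···█
·██···
······
······
k=2  ██···█
······
·····█
·██···
······
······
k=3  █·····
·····█
······
······
······
█·····
k=4  █····█
······
······
······
······
······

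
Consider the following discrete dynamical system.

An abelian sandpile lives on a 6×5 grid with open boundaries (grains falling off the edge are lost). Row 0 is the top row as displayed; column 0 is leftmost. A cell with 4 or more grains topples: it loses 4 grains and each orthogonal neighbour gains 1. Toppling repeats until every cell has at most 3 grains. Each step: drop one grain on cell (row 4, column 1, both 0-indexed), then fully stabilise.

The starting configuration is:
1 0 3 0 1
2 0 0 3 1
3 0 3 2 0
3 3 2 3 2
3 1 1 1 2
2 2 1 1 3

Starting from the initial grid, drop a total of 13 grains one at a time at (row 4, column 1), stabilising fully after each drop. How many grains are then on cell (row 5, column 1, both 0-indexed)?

gen 0: 1 0 3 0 1
2 0 0 3 1
3 0 3 2 0
3 3 2 3 2
3 1 1 1 2
2 2 1 1 3
gen 1: 1 0 3 0 1
2 0 0 3 1
3 0 3 2 0
3 3 2 3 2
3 2 1 1 2
2 2 1 1 3
gen 2: 1 0 3 0 1
2 0 0 3 1
3 0 3 2 0
3 3 2 3 2
3 3 1 1 2
2 2 1 1 3
gen 3: 1 0 3 0 1
3 0 0 3 1
0 2 3 2 0
2 1 3 3 2
1 2 2 1 2
3 3 1 1 3
gen 4: 1 0 3 0 1
3 0 0 3 1
0 2 3 2 0
2 1 3 3 2
1 3 2 1 2
3 3 1 1 3
gen 5: 1 0 3 0 1
3 0 0 3 1
0 2 3 2 0
2 2 3 3 2
3 1 3 1 2
0 1 2 1 3
gen 6: 1 0 3 0 1
3 0 0 3 1
0 2 3 2 0
2 2 3 3 2
3 2 3 1 2
0 1 2 1 3
gen 7: 1 0 3 0 1
3 0 0 3 1
0 2 3 2 0
2 2 3 3 2
3 3 3 1 2
0 1 2 1 3
gen 8: 1 0 3 1 1
3 1 2 0 2
2 0 2 1 1
0 2 3 1 3
1 3 1 3 2
1 2 3 1 3
gen 9: 1 0 3 1 1
3 1 2 0 2
2 0 2 1 1
0 3 3 1 3
2 0 2 3 2
1 3 3 1 3
gen 10: 1 0 3 1 1
3 1 2 0 2
2 0 2 1 1
0 3 3 1 3
2 1 2 3 2
1 3 3 1 3
gen 11: 1 0 3 1 1
3 1 2 0 2
2 0 2 1 1
0 3 3 1 3
2 2 2 3 2
1 3 3 1 3
gen 12: 1 0 3 1 1
3 1 2 0 2
2 0 2 1 1
0 3 3 1 3
2 3 2 3 2
1 3 3 1 3
gen 13: 1 0 3 1 1
3 1 2 0 2
2 1 3 1 1
1 1 1 3 3
3 3 2 0 3
2 1 1 3 3

1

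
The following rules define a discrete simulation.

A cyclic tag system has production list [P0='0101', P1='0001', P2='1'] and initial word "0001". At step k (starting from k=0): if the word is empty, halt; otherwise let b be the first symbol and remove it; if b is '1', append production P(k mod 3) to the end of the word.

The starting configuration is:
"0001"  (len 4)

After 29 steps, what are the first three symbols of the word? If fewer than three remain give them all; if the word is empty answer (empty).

k=0  "0001"  (len 4)
k=1  "001"  (len 3)
k=2  "01"  (len 2)
k=3  "1"  (len 1)
k=4  "0101"  (len 4)
k=5  "101"  (len 3)
k=6  "011"  (len 3)
k=7  "11"  (len 2)
k=8  "10001"  (len 5)
k=9  "00011"  (len 5)
k=10  "0011"  (len 4)
k=11  "011"  (len 3)
k=12  "11"  (len 2)
k=13  "10101"  (len 5)
k=14  "01010001"  (len 8)
k=15  "1010001"  (len 7)
k=16  "0100010101"  (len 10)
k=17  "100010101"  (len 9)
k=18  "000101011"  (len 9)
k=19  "00101011"  (len 8)
k=20  "0101011"  (len 7)
k=21  "101011"  (len 6)
k=22  "010110101"  (len 9)
k=23  "10110101"  (len 8)
k=24  "01101011"  (len 8)
k=25  "1101011"  (len 7)
k=26  "1010110001"  (len 10)
k=27  "0101100011"  (len 10)
k=28  "101100011"  (len 9)
k=29  "011000110001"  (len 12)

011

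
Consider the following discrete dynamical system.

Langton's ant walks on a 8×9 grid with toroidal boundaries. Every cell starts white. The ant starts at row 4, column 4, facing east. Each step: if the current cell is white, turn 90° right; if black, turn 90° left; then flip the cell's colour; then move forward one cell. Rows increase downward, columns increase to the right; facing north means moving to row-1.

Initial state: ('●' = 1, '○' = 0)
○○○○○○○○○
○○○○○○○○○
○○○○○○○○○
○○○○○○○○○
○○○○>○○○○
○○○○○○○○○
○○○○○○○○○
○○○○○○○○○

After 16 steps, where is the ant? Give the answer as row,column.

t=0: ○○○○○○○○○
○○○○○○○○○
○○○○○○○○○
○○○○○○○○○
○○○○>○○○○
○○○○○○○○○
○○○○○○○○○
○○○○○○○○○
t=1: ○○○○○○○○○
○○○○○○○○○
○○○○○○○○○
○○○○○○○○○
○○○○●○○○○
○○○○v○○○○
○○○○○○○○○
○○○○○○○○○
t=2: ○○○○○○○○○
○○○○○○○○○
○○○○○○○○○
○○○○○○○○○
○○○○●○○○○
○○○<●○○○○
○○○○○○○○○
○○○○○○○○○
t=3: ○○○○○○○○○
○○○○○○○○○
○○○○○○○○○
○○○○○○○○○
○○○^●○○○○
○○○●●○○○○
○○○○○○○○○
○○○○○○○○○
t=4: ○○○○○○○○○
○○○○○○○○○
○○○○○○○○○
○○○○○○○○○
○○○●>○○○○
○○○●●○○○○
○○○○○○○○○
○○○○○○○○○
t=5: ○○○○○○○○○
○○○○○○○○○
○○○○○○○○○
○○○○^○○○○
○○○●○○○○○
○○○●●○○○○
○○○○○○○○○
○○○○○○○○○
t=6: ○○○○○○○○○
○○○○○○○○○
○○○○○○○○○
○○○○●>○○○
○○○●○○○○○
○○○●●○○○○
○○○○○○○○○
○○○○○○○○○
t=7: ○○○○○○○○○
○○○○○○○○○
○○○○○○○○○
○○○○●●○○○
○○○●○v○○○
○○○●●○○○○
○○○○○○○○○
○○○○○○○○○
t=8: ○○○○○○○○○
○○○○○○○○○
○○○○○○○○○
○○○○●●○○○
○○○●<●○○○
○○○●●○○○○
○○○○○○○○○
○○○○○○○○○
t=9: ○○○○○○○○○
○○○○○○○○○
○○○○○○○○○
○○○○^●○○○
○○○●●●○○○
○○○●●○○○○
○○○○○○○○○
○○○○○○○○○
t=10: ○○○○○○○○○
○○○○○○○○○
○○○○○○○○○
○○○<○●○○○
○○○●●●○○○
○○○●●○○○○
○○○○○○○○○
○○○○○○○○○
t=11: ○○○○○○○○○
○○○○○○○○○
○○○^○○○○○
○○○●○●○○○
○○○●●●○○○
○○○●●○○○○
○○○○○○○○○
○○○○○○○○○
t=12: ○○○○○○○○○
○○○○○○○○○
○○○●>○○○○
○○○●○●○○○
○○○●●●○○○
○○○●●○○○○
○○○○○○○○○
○○○○○○○○○
t=13: ○○○○○○○○○
○○○○○○○○○
○○○●●○○○○
○○○●v●○○○
○○○●●●○○○
○○○●●○○○○
○○○○○○○○○
○○○○○○○○○
t=14: ○○○○○○○○○
○○○○○○○○○
○○○●●○○○○
○○○<●●○○○
○○○●●●○○○
○○○●●○○○○
○○○○○○○○○
○○○○○○○○○
t=15: ○○○○○○○○○
○○○○○○○○○
○○○●●○○○○
○○○○●●○○○
○○○v●●○○○
○○○●●○○○○
○○○○○○○○○
○○○○○○○○○
t=16: ○○○○○○○○○
○○○○○○○○○
○○○●●○○○○
○○○○●●○○○
○○○○>●○○○
○○○●●○○○○
○○○○○○○○○
○○○○○○○○○

4,4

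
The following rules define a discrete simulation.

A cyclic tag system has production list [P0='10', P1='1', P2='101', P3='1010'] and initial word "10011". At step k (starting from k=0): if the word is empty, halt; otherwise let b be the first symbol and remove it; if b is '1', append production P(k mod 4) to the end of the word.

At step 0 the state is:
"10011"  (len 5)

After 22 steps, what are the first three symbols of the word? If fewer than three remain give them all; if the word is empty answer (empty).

step 0: "10011"  (len 5)
step 1: "001110"  (len 6)
step 2: "01110"  (len 5)
step 3: "1110"  (len 4)
step 4: "1101010"  (len 7)
step 5: "10101010"  (len 8)
step 6: "01010101"  (len 8)
step 7: "1010101"  (len 7)
step 8: "0101011010"  (len 10)
step 9: "101011010"  (len 9)
step 10: "010110101"  (len 9)
step 11: "10110101"  (len 8)
step 12: "01101011010"  (len 11)
step 13: "1101011010"  (len 10)
step 14: "1010110101"  (len 10)
step 15: "010110101101"  (len 12)
step 16: "10110101101"  (len 11)
step 17: "011010110110"  (len 12)
step 18: "11010110110"  (len 11)
step 19: "1010110110101"  (len 13)
step 20: "0101101101011010"  (len 16)
step 21: "101101101011010"  (len 15)
step 22: "011011010110101"  (len 15)

011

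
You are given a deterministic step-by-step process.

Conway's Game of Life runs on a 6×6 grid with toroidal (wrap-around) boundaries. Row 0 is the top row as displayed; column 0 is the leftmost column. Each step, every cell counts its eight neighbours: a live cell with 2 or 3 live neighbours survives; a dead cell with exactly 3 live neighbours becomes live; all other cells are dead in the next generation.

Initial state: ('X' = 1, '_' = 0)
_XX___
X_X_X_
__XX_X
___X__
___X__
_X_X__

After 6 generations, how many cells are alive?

t=0: _XX___
X_X_X_
__XX_X
___X__
___X__
_X_X__
t=1: X_____
X___XX
_XX__X
___X__
___XX_
_X_X__
t=2: XX__X_
____X_
_XXX_X
___X__
___XX_
__XXX_
t=3: _XX_X_
____X_
__XX__
______
______
_XX___
t=4: _XX___
_X__X_
___X__
______
______
_XXX__
t=5: X_____
_X_X__
______
______
__X___
_X_X__
t=6: XX____
______
______
______
__X___
_XX___

5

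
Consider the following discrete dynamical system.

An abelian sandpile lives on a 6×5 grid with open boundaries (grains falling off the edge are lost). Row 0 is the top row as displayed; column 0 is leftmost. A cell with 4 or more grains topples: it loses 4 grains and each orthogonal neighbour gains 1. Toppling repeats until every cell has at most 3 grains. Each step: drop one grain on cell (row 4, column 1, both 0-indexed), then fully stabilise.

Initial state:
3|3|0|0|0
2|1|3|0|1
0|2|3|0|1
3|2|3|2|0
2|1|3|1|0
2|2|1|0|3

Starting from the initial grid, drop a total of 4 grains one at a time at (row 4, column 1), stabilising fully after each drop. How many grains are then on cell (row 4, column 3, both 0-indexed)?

2

t=0: 3|3|0|0|0
2|1|3|0|1
0|2|3|0|1
3|2|3|2|0
2|1|3|1|0
2|2|1|0|3
t=1: 3|3|0|0|0
2|1|3|0|1
0|2|3|0|1
3|2|3|2|0
2|2|3|1|0
2|2|1|0|3
t=2: 3|3|0|0|0
2|1|3|0|1
0|2|3|0|1
3|2|3|2|0
2|3|3|1|0
2|2|1|0|3
t=3: 3|3|1|0|0
2|3|0|1|1
2|0|2|1|1
1|2|2|3|0
0|3|1|2|0
3|3|2|0|3
t=4: 3|3|1|0|0
2|3|0|1|1
2|0|2|1|1
1|3|2|3|0
2|1|2|2|0
0|1|3|0|3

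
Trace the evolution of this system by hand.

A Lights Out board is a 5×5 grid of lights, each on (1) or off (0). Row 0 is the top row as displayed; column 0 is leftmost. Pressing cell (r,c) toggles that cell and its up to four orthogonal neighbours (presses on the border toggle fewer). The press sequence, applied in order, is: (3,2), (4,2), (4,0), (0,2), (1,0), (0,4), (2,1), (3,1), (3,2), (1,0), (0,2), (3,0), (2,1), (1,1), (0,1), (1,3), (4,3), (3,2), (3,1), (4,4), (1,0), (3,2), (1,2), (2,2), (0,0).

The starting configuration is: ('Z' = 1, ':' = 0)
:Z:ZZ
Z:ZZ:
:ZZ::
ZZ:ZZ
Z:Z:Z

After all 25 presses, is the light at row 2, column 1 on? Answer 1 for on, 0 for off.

step 0: :Z:ZZ
Z:ZZ:
:ZZ::
ZZ:ZZ
Z:Z:Z
step 1: :Z:ZZ
Z:ZZ:
:Z:::
Z:Z:Z
Z:::Z
step 2: :Z:ZZ
Z:ZZ:
:Z:::
Z:::Z
ZZZZZ
step 3: :Z:ZZ
Z:ZZ:
:Z:::
::::Z
::ZZZ
step 4: ::Z:Z
Z::Z:
:Z:::
::::Z
::ZZZ
step 5: Z:Z:Z
:Z:Z:
ZZ:::
::::Z
::ZZZ
step 6: Z:ZZ:
:Z:ZZ
ZZ:::
::::Z
::ZZZ
step 7: Z:ZZ:
:::ZZ
::Z::
:Z::Z
::ZZZ
step 8: Z:ZZ:
:::ZZ
:ZZ::
Z:Z:Z
:ZZZZ
step 9: Z:ZZ:
:::ZZ
:Z:::
ZZ:ZZ
:Z:ZZ
step 10: ::ZZ:
ZZ:ZZ
ZZ:::
ZZ:ZZ
:Z:ZZ
step 11: :Z:::
ZZZZZ
ZZ:::
ZZ:ZZ
:Z:ZZ
step 12: :Z:::
ZZZZZ
:Z:::
:::ZZ
ZZ:ZZ
step 13: :Z:::
Z:ZZZ
Z:Z::
:Z:ZZ
ZZ:ZZ
step 14: :::::
:Z:ZZ
ZZZ::
:Z:ZZ
ZZ:ZZ
step 15: ZZZ::
:::ZZ
ZZZ::
:Z:ZZ
ZZ:ZZ
step 16: ZZZZ:
::Z::
ZZZZ:
:Z:ZZ
ZZ:ZZ
step 17: ZZZZ:
::Z::
ZZZZ:
:Z::Z
ZZZ::
step 18: ZZZZ:
::Z::
ZZ:Z:
::ZZZ
ZZ:::
step 19: ZZZZ:
::Z::
Z::Z:
ZZ:ZZ
Z::::
step 20: ZZZZ:
::Z::
Z::Z:
ZZ:Z:
Z::ZZ
step 21: :ZZZ:
ZZZ::
:::Z:
ZZ:Z:
Z::ZZ
step 22: :ZZZ:
ZZZ::
::ZZ:
Z:Z::
Z:ZZZ
step 23: :Z:Z:
Z::Z:
:::Z:
Z:Z::
Z:ZZZ
step 24: :Z:Z:
Z:ZZ:
:ZZ::
Z::::
Z:ZZZ
step 25: Z::Z:
::ZZ:
:ZZ::
Z::::
Z:ZZZ

1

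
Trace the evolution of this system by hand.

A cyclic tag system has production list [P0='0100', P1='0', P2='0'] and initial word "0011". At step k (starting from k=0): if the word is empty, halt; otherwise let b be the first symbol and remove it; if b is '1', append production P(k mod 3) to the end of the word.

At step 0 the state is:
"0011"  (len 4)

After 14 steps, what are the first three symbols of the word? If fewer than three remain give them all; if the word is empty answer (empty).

0) "0011"  (len 4)
1) "011"  (len 3)
2) "11"  (len 2)
3) "10"  (len 2)
4) "00100"  (len 5)
5) "0100"  (len 4)
6) "100"  (len 3)
7) "000100"  (len 6)
8) "00100"  (len 5)
9) "0100"  (len 4)
10) "100"  (len 3)
11) "000"  (len 3)
12) "00"  (len 2)
13) "0"  (len 1)
14) (halted — word empty)

(empty)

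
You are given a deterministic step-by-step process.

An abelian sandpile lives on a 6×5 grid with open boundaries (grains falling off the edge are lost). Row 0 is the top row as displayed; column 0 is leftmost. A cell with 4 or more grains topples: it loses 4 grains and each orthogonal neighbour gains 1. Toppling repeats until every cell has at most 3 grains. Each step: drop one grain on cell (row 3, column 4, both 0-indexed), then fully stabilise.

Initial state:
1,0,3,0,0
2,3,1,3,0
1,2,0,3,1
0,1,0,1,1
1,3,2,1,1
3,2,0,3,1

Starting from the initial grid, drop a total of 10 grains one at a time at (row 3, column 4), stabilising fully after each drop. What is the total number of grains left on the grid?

0) 1,0,3,0,0
2,3,1,3,0
1,2,0,3,1
0,1,0,1,1
1,3,2,1,1
3,2,0,3,1
1) 1,0,3,0,0
2,3,1,3,0
1,2,0,3,1
0,1,0,1,2
1,3,2,1,1
3,2,0,3,1
2) 1,0,3,0,0
2,3,1,3,0
1,2,0,3,1
0,1,0,1,3
1,3,2,1,1
3,2,0,3,1
3) 1,0,3,0,0
2,3,1,3,0
1,2,0,3,2
0,1,0,2,0
1,3,2,1,2
3,2,0,3,1
4) 1,0,3,0,0
2,3,1,3,0
1,2,0,3,2
0,1,0,2,1
1,3,2,1,2
3,2,0,3,1
5) 1,0,3,0,0
2,3,1,3,0
1,2,0,3,2
0,1,0,2,2
1,3,2,1,2
3,2,0,3,1
6) 1,0,3,0,0
2,3,1,3,0
1,2,0,3,2
0,1,0,2,3
1,3,2,1,2
3,2,0,3,1
7) 1,0,3,0,0
2,3,1,3,0
1,2,0,3,3
0,1,0,3,0
1,3,2,1,3
3,2,0,3,1
8) 1,0,3,0,0
2,3,1,3,0
1,2,0,3,3
0,1,0,3,1
1,3,2,1,3
3,2,0,3,1
9) 1,0,3,0,0
2,3,1,3,0
1,2,0,3,3
0,1,0,3,2
1,3,2,1,3
3,2,0,3,1
10) 1,0,3,0,0
2,3,1,3,0
1,2,0,3,3
0,1,0,3,3
1,3,2,1,3
3,2,0,3,1

48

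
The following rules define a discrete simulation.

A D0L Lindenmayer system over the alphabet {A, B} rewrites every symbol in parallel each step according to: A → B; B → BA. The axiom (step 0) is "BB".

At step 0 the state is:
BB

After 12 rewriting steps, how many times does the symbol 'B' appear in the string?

466

step 0: BB
step 1: BABA
step 2: BABBAB
step 3: BABBABABBA
step 4: BABBABABBABBABAB
step 5: BABBABABBABBABABBABABBABBA
step 6: BABBABABBABBABABBABABBABBABABBABBABABBABAB
step 7: BABBABABBABBABABBABABBABBABABBABBABABBABABBABBABABBABABBABBABABBABBA
step 8: BABBABABBABBABABBABABBABBABABBABBABABBABABBABBABABBABABBABBABABBABBABABBABABBABBABABBABBABABBABABBABBABABBABAB
step 9: BABBABABBABBABABBABABBABBABABBABBABABBABABBABBABABBABABBAB…BBABABBABABBABBABABBABABBABBABABBABBABABBABABBABBABABBABBA  (len 178)
step 10: BABBABABBABBABABBABABBABBABABBABBABABBABABBABBABABBABABBAB…BBABABBABABBABBABABBABABBABBABABBABBABABBABABBABBABABBABAB  (len 288)
step 11: BABBABABBABBABABBABABBABBABABBABBABABBABABBABBABABBABABBAB…BBABABBABABBABBABABBABABBABBABABBABBABABBABABBABBABABBABBA  (len 466)
step 12: BABBABABBABBABABBABABBABBABABBABBABABBABABBABBABABBABABBAB…BBABABBABABBABBABABBABABBABBABABBABBABABBABABBABBABABBABAB  (len 754)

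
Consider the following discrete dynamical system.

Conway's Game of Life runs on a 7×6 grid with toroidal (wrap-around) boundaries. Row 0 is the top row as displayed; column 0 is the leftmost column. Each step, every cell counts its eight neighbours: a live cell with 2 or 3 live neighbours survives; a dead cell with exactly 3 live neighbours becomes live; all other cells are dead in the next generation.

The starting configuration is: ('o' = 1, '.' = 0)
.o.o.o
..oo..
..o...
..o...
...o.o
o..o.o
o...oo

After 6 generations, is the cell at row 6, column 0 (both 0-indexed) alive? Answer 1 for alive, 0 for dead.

gen 0: .o.o.o
..oo..
..o...
..o...
...o.o
o..o.o
o...oo
gen 1: .o.o.o
.o.oo.
.oo...
..oo..
o.oo.o
...o..
.ooo..
gen 2: .o....
.o.oo.
.o..o.
o...o.
.o....
o.....
oo.o..
gen 3: .o.oo.
oo.oo.
ooo.o.
oo...o
oo...o
o.o...
ooo...
gen 4: ....o.
......
....o.
....o.
..o...
..o...
o....o
gen 5: .....o
......
......
...o..
...o..
.o....
.....o
gen 6: ......
......
......
......
..o...
......
o.....

1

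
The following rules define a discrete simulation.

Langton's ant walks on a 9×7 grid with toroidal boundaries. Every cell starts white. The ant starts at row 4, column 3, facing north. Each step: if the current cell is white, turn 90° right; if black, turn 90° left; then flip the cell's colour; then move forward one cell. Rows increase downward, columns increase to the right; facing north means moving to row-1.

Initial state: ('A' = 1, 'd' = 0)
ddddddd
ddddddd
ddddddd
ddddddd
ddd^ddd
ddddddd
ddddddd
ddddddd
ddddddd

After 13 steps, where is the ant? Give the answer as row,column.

step 0: ddddddd
ddddddd
ddddddd
ddddddd
ddd^ddd
ddddddd
ddddddd
ddddddd
ddddddd
step 1: ddddddd
ddddddd
ddddddd
ddddddd
dddA>dd
ddddddd
ddddddd
ddddddd
ddddddd
step 2: ddddddd
ddddddd
ddddddd
ddddddd
dddAAdd
ddddvdd
ddddddd
ddddddd
ddddddd
step 3: ddddddd
ddddddd
ddddddd
ddddddd
dddAAdd
ddd<Add
ddddddd
ddddddd
ddddddd
step 4: ddddddd
ddddddd
ddddddd
ddddddd
ddd^Add
dddAAdd
ddddddd
ddddddd
ddddddd
step 5: ddddddd
ddddddd
ddddddd
ddddddd
dd<dAdd
dddAAdd
ddddddd
ddddddd
ddddddd
step 6: ddddddd
ddddddd
ddddddd
dd^dddd
ddAdAdd
dddAAdd
ddddddd
ddddddd
ddddddd
step 7: ddddddd
ddddddd
ddddddd
ddA>ddd
ddAdAdd
dddAAdd
ddddddd
ddddddd
ddddddd
step 8: ddddddd
ddddddd
ddddddd
ddAAddd
ddAvAdd
dddAAdd
ddddddd
ddddddd
ddddddd
step 9: ddddddd
ddddddd
ddddddd
ddAAddd
dd<AAdd
dddAAdd
ddddddd
ddddddd
ddddddd
step 10: ddddddd
ddddddd
ddddddd
ddAAddd
dddAAdd
ddvAAdd
ddddddd
ddddddd
ddddddd
step 11: ddddddd
ddddddd
ddddddd
ddAAddd
dddAAdd
d<AAAdd
ddddddd
ddddddd
ddddddd
step 12: ddddddd
ddddddd
ddddddd
ddAAddd
d^dAAdd
dAAAAdd
ddddddd
ddddddd
ddddddd
step 13: ddddddd
ddddddd
ddddddd
ddAAddd
dA>AAdd
dAAAAdd
ddddddd
ddddddd
ddddddd

4,2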